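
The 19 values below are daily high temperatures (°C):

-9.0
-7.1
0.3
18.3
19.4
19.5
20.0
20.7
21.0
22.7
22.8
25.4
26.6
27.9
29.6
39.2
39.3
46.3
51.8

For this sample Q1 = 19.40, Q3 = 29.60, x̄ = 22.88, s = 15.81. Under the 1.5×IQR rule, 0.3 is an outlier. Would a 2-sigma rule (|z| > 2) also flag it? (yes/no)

z = (0.3 − 22.88) / 15.81 = -1.43.
|z| = 1.43 ≤ 2.

no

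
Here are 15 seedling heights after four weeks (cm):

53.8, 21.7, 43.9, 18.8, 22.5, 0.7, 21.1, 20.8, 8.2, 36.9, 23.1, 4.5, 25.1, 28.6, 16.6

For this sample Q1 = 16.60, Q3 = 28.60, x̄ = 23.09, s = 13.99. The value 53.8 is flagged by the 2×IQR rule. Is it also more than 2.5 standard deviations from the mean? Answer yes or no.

no

z = (53.8 − 23.09) / 13.99 = 2.20.
|z| = 2.20 ≤ 2.5.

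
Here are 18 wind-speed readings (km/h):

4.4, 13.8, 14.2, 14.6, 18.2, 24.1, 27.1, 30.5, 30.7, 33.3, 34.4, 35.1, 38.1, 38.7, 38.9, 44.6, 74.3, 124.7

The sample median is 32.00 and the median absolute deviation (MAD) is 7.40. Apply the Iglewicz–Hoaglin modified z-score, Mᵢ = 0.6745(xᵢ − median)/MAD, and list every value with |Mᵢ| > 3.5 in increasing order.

|Mᵢ| > 3.5 ⇔ |xᵢ − 32.00| > 3.5·7.40/0.6745 = 38.40.
So outliers lie outside [-6.40, 70.40].
74.3: M = 3.86 → outlier.
124.7: M = 8.45 → outlier.

74.3, 124.7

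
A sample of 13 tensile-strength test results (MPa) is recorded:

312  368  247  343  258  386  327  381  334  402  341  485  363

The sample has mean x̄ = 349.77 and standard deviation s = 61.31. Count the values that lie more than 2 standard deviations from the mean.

1

Cutoffs: x̄ ± 2s = [227.15, 472.39].
Outside the cutoffs: 485.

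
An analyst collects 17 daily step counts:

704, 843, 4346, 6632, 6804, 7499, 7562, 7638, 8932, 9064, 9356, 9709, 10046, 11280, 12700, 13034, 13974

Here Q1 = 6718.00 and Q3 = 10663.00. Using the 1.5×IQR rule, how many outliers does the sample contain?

IQR = 3945.00; fences at 6718.00 − 5917.50 = 800.50 and 10663.00 + 5917.50 = 16580.50.
Outside the cutoffs: 704.

1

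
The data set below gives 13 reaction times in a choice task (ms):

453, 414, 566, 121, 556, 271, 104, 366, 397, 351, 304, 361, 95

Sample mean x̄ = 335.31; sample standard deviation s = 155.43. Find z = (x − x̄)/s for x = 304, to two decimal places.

-0.20

z = (304 − 335.31) / 155.43 = -0.20.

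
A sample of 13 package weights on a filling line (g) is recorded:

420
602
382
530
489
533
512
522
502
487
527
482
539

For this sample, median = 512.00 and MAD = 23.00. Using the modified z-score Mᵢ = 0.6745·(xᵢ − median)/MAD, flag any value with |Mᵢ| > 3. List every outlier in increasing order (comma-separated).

382

|Mᵢ| > 3 ⇔ |xᵢ − 512.00| > 3·23.00/0.6745 = 102.30.
So outliers lie outside [409.70, 614.30].
382: M = -3.81 → outlier.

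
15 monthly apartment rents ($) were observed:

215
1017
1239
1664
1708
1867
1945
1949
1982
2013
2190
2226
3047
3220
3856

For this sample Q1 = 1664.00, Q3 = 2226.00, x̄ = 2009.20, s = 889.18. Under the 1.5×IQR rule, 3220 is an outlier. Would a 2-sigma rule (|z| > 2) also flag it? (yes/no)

no

z = (3220 − 2009.20) / 889.18 = 1.36.
|z| = 1.36 ≤ 2.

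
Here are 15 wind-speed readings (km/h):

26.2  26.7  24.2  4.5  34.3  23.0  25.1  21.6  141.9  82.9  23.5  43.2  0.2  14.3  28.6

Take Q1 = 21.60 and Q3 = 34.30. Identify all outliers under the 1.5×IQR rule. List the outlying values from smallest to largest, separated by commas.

IQR = Q3 − Q1 = 34.30 − 21.60 = 12.70.
Lower fence = Q1 − 1.5·IQR = 21.60 − 19.05 = 2.55.
Upper fence = Q3 + 1.5·IQR = 34.30 + 19.05 = 53.35.
0.2 < 2.55 → outlier.
82.9 > 53.35 → outlier.
141.9 > 53.35 → outlier.
All remaining values lie within [2.55, 53.35].

0.2, 82.9, 141.9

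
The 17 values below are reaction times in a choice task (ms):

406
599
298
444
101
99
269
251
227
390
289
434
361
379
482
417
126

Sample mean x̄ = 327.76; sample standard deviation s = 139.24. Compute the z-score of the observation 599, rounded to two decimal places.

z = (599 − 327.76) / 139.24 = 1.95.

1.95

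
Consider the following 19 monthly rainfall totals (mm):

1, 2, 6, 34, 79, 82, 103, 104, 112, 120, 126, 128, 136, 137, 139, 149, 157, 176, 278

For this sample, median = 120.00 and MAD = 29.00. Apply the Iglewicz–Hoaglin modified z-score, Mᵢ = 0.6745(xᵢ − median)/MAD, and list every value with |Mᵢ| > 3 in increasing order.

278

|Mᵢ| > 3 ⇔ |xᵢ − 120.00| > 3·29.00/0.6745 = 128.98.
So outliers lie outside [-8.98, 248.98].
278: M = 3.67 → outlier.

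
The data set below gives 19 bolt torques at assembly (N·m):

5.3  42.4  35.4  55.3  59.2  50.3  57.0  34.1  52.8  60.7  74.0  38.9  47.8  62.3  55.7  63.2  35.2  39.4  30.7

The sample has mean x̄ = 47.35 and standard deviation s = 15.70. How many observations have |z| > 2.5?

1

Cutoffs: x̄ ± 2.5s = [8.10, 86.60].
Outside the cutoffs: 5.3.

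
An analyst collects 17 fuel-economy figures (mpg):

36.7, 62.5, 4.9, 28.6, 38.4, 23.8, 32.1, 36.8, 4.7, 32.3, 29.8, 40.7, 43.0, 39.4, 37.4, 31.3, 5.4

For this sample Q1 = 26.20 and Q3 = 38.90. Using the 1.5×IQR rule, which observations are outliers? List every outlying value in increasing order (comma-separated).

IQR = Q3 − Q1 = 38.90 − 26.20 = 12.70.
Lower fence = Q1 − 1.5·IQR = 26.20 − 19.05 = 7.15.
Upper fence = Q3 + 1.5·IQR = 38.90 + 19.05 = 57.95.
4.7 < 7.15 → outlier.
4.9 < 7.15 → outlier.
5.4 < 7.15 → outlier.
62.5 > 57.95 → outlier.
All remaining values lie within [7.15, 57.95].

4.7, 4.9, 5.4, 62.5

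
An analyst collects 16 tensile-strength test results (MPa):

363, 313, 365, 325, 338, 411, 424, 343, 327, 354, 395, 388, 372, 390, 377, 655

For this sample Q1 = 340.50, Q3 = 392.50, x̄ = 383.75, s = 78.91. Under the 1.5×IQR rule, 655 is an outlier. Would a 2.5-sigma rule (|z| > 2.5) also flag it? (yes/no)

z = (655 − 383.75) / 78.91 = 3.44.
|z| = 3.44 > 2.5.

yes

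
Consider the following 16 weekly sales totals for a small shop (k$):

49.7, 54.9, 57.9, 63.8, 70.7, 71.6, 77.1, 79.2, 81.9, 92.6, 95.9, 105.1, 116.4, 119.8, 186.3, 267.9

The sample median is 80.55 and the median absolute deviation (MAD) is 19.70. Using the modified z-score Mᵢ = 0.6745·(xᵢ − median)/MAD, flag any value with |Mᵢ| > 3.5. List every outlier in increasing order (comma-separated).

186.3, 267.9

|Mᵢ| > 3.5 ⇔ |xᵢ − 80.55| > 3.5·19.70/0.6745 = 102.22.
So outliers lie outside [-21.67, 182.77].
186.3: M = 3.62 → outlier.
267.9: M = 6.41 → outlier.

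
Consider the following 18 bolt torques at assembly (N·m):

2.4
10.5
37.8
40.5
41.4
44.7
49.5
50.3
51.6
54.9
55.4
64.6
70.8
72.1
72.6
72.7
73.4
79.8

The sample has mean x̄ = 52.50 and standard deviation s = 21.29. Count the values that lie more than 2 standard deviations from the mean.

Cutoffs: x̄ ± 2s = [9.92, 95.08].
Outside the cutoffs: 2.4.

1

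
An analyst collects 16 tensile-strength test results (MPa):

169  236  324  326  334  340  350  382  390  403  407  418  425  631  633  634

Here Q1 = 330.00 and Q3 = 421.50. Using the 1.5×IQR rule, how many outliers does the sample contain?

4

IQR = 91.50; fences at 330.00 − 137.25 = 192.75 and 421.50 + 137.25 = 558.75.
Outside the cutoffs: 169, 631, 633, 634.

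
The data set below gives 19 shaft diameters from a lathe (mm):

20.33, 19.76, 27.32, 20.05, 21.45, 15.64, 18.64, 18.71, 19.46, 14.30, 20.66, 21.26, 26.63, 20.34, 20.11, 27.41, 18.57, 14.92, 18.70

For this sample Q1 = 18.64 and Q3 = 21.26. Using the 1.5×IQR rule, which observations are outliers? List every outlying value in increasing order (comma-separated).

14.30, 26.63, 27.32, 27.41

IQR = Q3 − Q1 = 21.26 − 18.64 = 2.62.
Lower fence = Q1 − 1.5·IQR = 18.64 − 3.93 = 14.71.
Upper fence = Q3 + 1.5·IQR = 21.26 + 3.93 = 25.19.
14.30 < 14.71 → outlier.
26.63 > 25.19 → outlier.
27.32 > 25.19 → outlier.
27.41 > 25.19 → outlier.
All remaining values lie within [14.71, 25.19].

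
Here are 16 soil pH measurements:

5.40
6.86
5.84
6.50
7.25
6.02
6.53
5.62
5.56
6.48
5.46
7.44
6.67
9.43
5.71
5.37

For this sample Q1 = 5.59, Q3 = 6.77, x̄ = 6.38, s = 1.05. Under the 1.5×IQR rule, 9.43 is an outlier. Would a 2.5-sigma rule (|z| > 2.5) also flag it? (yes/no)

z = (9.43 − 6.38) / 1.05 = 2.90.
|z| = 2.90 > 2.5.

yes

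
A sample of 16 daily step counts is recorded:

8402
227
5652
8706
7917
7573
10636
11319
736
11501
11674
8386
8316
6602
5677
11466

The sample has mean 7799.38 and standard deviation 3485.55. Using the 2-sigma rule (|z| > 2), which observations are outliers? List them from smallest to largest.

Cutoffs at x̄ ± 2s: 7799.38 ± 2·3485.55 = [828.28, 14770.48].
227: z = -2.17, |z| > 2 → outlier.
736: z = -2.03, |z| > 2 → outlier.
Every other value lies within [828.28, 14770.48].

227, 736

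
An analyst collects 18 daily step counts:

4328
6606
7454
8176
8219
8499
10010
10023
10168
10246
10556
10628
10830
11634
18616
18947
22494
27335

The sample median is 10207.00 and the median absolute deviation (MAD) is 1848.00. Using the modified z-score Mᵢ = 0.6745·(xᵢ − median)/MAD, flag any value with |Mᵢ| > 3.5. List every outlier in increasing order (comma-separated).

22494, 27335

|Mᵢ| > 3.5 ⇔ |xᵢ − 10207.00| > 3.5·1848.00/0.6745 = 9589.33.
So outliers lie outside [617.67, 19796.33].
22494: M = 4.48 → outlier.
27335: M = 6.25 → outlier.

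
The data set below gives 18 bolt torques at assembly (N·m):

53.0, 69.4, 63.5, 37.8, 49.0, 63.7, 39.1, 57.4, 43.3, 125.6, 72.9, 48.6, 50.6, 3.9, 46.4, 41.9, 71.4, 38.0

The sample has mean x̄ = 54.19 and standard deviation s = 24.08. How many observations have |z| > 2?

2

Cutoffs: x̄ ± 2s = [6.03, 102.35].
Outside the cutoffs: 3.9, 125.6.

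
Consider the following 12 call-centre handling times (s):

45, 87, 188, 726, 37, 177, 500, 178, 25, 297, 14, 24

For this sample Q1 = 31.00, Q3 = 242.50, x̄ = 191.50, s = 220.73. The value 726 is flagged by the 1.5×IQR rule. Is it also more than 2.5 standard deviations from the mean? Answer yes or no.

no

z = (726 − 191.50) / 220.73 = 2.42.
|z| = 2.42 ≤ 2.5.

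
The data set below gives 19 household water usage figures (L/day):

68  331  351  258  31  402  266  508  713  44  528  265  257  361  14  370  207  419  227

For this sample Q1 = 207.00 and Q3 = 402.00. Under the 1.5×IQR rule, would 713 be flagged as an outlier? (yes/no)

IQR = Q3 − Q1 = 402.00 − 207.00 = 195.00.
Lower fence = Q1 − 1.5·IQR = 207.00 − 292.50 = -85.50.
Upper fence = Q3 + 1.5·IQR = 402.00 + 292.50 = 694.50.
713 lies above the upper fence.

yes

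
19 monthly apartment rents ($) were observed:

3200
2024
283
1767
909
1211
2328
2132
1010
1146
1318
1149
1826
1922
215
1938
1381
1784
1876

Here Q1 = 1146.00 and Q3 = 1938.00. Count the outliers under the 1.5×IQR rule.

1

IQR = 792.00; fences at 1146.00 − 1188.00 = -42.00 and 1938.00 + 1188.00 = 3126.00.
Outside the cutoffs: 3200.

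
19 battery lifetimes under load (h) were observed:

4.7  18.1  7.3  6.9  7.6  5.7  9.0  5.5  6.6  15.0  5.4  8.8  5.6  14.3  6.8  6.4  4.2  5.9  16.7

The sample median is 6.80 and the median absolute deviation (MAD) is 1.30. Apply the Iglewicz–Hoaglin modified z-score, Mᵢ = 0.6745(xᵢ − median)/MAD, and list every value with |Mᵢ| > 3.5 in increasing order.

|Mᵢ| > 3.5 ⇔ |xᵢ − 6.80| > 3.5·1.30/0.6745 = 6.75.
So outliers lie outside [0.05, 13.55].
14.3: M = 3.89 → outlier.
15.0: M = 4.25 → outlier.
16.7: M = 5.14 → outlier.
18.1: M = 5.86 → outlier.

14.3, 15.0, 16.7, 18.1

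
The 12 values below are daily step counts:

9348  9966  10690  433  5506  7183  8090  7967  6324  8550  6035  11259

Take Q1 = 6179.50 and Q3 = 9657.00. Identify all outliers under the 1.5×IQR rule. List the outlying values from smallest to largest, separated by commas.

433

IQR = Q3 − Q1 = 9657.00 − 6179.50 = 3477.50.
Lower fence = Q1 − 1.5·IQR = 6179.50 − 5216.25 = 963.25.
Upper fence = Q3 + 1.5·IQR = 9657.00 + 5216.25 = 14873.25.
433 < 963.25 → outlier.
All remaining values lie within [963.25, 14873.25].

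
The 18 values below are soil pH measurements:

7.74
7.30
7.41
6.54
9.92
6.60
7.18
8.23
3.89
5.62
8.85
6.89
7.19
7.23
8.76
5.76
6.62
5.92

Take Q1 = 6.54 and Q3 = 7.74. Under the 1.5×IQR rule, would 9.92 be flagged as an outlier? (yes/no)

yes

IQR = Q3 − Q1 = 7.74 − 6.54 = 1.20.
Lower fence = Q1 − 1.5·IQR = 6.54 − 1.80 = 4.74.
Upper fence = Q3 + 1.5·IQR = 7.74 + 1.80 = 9.54.
9.92 lies above the upper fence.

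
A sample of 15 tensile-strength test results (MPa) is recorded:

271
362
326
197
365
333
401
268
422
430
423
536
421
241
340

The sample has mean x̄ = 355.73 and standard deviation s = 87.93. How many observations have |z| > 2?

1

Cutoffs: x̄ ± 2s = [179.87, 531.59].
Outside the cutoffs: 536.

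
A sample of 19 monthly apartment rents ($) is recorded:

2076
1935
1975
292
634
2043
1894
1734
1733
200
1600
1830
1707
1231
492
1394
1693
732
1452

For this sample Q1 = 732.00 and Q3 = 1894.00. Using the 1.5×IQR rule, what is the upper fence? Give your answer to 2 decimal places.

IQR = Q3 − Q1 = 1894.00 − 732.00 = 1162.00.
Lower fence = Q1 − 1.5·IQR = 732.00 − 1743.00 = -1011.00.
Upper fence = Q3 + 1.5·IQR = 1894.00 + 1743.00 = 3637.00.

3637.00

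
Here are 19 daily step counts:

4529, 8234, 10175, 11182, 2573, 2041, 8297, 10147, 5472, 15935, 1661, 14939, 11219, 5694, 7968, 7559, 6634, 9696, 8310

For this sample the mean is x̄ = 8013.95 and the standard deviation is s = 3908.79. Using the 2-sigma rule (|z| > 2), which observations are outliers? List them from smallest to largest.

Cutoffs at x̄ ± 2s: 8013.95 ± 2·3908.79 = [196.37, 15831.53].
15935: z = 2.03, |z| > 2 → outlier.
Every other value lies within [196.37, 15831.53].

15935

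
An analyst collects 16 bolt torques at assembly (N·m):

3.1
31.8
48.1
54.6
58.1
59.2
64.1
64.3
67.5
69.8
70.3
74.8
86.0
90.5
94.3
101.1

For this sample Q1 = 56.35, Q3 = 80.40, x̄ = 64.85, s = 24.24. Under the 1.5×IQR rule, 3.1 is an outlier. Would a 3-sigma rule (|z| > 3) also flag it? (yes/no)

no

z = (3.1 − 64.85) / 24.24 = -2.55.
|z| = 2.55 ≤ 3.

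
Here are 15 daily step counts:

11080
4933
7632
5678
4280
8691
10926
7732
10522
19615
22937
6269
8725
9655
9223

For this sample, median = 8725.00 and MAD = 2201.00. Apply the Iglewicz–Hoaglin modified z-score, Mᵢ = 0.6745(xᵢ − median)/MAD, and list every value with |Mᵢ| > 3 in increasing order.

|Mᵢ| > 3 ⇔ |xᵢ − 8725.00| > 3·2201.00/0.6745 = 9789.47.
So outliers lie outside [-1064.47, 18514.47].
19615: M = 3.34 → outlier.
22937: M = 4.36 → outlier.

19615, 22937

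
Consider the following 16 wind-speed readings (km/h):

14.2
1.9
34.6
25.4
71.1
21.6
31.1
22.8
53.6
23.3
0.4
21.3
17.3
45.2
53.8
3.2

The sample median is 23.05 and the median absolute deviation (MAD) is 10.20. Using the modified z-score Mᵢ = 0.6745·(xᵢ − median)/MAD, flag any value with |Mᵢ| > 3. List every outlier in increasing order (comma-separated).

|Mᵢ| > 3 ⇔ |xᵢ − 23.05| > 3·10.20/0.6745 = 45.37.
So outliers lie outside [-22.32, 68.42].
71.1: M = 3.18 → outlier.

71.1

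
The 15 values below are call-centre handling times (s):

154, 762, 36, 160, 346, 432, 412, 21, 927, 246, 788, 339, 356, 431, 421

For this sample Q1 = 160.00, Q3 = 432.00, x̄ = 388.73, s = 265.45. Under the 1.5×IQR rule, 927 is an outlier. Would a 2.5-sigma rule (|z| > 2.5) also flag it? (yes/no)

z = (927 − 388.73) / 265.45 = 2.03.
|z| = 2.03 ≤ 2.5.

no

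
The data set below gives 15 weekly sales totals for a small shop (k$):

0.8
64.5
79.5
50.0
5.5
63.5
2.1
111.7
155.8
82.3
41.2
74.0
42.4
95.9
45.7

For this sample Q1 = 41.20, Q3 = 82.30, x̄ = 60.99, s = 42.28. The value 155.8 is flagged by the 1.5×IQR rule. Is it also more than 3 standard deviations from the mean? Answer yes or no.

z = (155.8 − 60.99) / 42.28 = 2.24.
|z| = 2.24 ≤ 3.

no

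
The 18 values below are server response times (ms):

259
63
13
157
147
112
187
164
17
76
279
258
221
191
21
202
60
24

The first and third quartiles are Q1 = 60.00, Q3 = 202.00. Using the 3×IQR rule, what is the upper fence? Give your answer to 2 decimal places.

IQR = Q3 − Q1 = 202.00 − 60.00 = 142.00.
Lower fence = Q1 − 3·IQR = 60.00 − 426.00 = -366.00.
Upper fence = Q3 + 3·IQR = 202.00 + 426.00 = 628.00.

628.00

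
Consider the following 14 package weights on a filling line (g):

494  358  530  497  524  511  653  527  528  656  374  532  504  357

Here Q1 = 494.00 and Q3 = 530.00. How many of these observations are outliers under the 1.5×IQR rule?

IQR = 36.00; fences at 494.00 − 54.00 = 440.00 and 530.00 + 54.00 = 584.00.
Outside the cutoffs: 357, 358, 374, 653, 656.

5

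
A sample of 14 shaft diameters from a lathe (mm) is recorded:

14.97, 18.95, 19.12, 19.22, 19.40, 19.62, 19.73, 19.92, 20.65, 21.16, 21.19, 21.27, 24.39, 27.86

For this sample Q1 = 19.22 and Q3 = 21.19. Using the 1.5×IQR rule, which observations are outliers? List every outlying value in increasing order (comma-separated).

IQR = Q3 − Q1 = 21.19 − 19.22 = 1.97.
Lower fence = Q1 − 1.5·IQR = 19.22 − 2.955 = 16.265.
Upper fence = Q3 + 1.5·IQR = 21.19 + 2.955 = 24.145.
14.97 < 16.265 → outlier.
24.39 > 24.145 → outlier.
27.86 > 24.145 → outlier.
All remaining values lie within [16.265, 24.145].

14.97, 24.39, 27.86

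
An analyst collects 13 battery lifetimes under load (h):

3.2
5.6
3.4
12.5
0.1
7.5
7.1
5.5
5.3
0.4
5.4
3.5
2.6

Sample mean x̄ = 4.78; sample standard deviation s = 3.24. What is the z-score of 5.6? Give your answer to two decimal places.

z = (5.6 − 4.78) / 3.24 = 0.25.

0.25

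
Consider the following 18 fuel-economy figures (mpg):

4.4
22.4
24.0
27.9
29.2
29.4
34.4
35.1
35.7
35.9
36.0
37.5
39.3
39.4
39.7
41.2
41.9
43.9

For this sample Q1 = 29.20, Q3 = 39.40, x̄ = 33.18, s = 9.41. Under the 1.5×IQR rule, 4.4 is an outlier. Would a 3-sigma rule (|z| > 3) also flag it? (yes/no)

yes

z = (4.4 − 33.18) / 9.41 = -3.06.
|z| = 3.06 > 3.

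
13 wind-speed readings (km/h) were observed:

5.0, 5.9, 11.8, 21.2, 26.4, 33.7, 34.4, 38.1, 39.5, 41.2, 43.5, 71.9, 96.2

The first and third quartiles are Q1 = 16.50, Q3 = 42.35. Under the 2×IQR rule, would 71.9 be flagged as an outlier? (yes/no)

no

IQR = Q3 − Q1 = 42.35 − 16.50 = 25.85.
Lower fence = Q1 − 2·IQR = 16.50 − 51.70 = -35.20.
Upper fence = Q3 + 2·IQR = 42.35 + 51.70 = 94.05.
71.9 lies within [-35.20, 94.05].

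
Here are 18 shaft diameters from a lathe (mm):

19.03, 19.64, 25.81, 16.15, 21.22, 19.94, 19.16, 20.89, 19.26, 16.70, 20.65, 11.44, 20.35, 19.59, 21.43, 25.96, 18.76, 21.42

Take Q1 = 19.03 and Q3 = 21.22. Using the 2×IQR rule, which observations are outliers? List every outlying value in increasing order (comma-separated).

11.44, 25.81, 25.96

IQR = Q3 − Q1 = 21.22 − 19.03 = 2.19.
Lower fence = Q1 − 2·IQR = 19.03 − 4.38 = 14.65.
Upper fence = Q3 + 2·IQR = 21.22 + 4.38 = 25.60.
11.44 < 14.65 → outlier.
25.81 > 25.60 → outlier.
25.96 > 25.60 → outlier.
All remaining values lie within [14.65, 25.60].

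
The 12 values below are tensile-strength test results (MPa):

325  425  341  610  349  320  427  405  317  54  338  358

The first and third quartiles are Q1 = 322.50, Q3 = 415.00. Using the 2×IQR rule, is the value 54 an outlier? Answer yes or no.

IQR = Q3 − Q1 = 415.00 − 322.50 = 92.50.
Lower fence = Q1 − 2·IQR = 322.50 − 185.00 = 137.50.
Upper fence = Q3 + 2·IQR = 415.00 + 185.00 = 600.00.
54 lies below the lower fence.

yes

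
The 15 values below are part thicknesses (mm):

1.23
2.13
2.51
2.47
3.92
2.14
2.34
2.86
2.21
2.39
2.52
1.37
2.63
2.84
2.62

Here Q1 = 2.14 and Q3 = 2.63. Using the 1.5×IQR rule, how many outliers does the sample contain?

IQR = 0.49; fences at 2.14 − 0.735 = 1.405 and 2.63 + 0.735 = 3.365.
Outside the cutoffs: 1.23, 1.37, 3.92.

3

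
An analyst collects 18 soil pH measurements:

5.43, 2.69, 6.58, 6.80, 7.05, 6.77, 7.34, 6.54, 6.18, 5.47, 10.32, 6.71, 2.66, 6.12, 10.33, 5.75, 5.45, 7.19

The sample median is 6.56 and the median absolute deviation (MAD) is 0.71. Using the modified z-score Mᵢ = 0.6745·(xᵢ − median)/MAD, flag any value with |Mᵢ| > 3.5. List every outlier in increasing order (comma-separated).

2.66, 2.69, 10.32, 10.33

|Mᵢ| > 3.5 ⇔ |xᵢ − 6.56| > 3.5·0.71/0.6745 = 3.68.
So outliers lie outside [2.88, 10.24].
2.66: M = -3.70 → outlier.
2.69: M = -3.68 → outlier.
10.32: M = 3.57 → outlier.
10.33: M = 3.58 → outlier.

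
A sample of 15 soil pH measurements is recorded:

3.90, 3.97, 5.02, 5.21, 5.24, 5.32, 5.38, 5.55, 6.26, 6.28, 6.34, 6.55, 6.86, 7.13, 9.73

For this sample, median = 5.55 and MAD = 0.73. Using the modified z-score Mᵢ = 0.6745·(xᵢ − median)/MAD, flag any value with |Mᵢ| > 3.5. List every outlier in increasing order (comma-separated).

|Mᵢ| > 3.5 ⇔ |xᵢ − 5.55| > 3.5·0.73/0.6745 = 3.79.
So outliers lie outside [1.76, 9.34].
9.73: M = 3.86 → outlier.

9.73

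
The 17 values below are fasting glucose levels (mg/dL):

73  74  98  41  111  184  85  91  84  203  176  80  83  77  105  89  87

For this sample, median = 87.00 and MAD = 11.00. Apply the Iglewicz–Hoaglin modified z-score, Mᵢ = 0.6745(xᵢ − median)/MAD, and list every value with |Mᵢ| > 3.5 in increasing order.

|Mᵢ| > 3.5 ⇔ |xᵢ − 87.00| > 3.5·11.00/0.6745 = 57.08.
So outliers lie outside [29.92, 144.08].
176: M = 5.46 → outlier.
184: M = 5.95 → outlier.
203: M = 7.11 → outlier.

176, 184, 203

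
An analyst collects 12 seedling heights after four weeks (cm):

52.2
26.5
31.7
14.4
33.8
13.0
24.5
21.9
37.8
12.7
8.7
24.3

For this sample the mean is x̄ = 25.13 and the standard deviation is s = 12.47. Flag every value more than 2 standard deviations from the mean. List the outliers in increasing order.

52.2

Cutoffs at x̄ ± 2s: 25.13 ± 2·12.47 = [0.19, 50.07].
52.2: z = 2.17, |z| > 2 → outlier.
Every other value lies within [0.19, 50.07].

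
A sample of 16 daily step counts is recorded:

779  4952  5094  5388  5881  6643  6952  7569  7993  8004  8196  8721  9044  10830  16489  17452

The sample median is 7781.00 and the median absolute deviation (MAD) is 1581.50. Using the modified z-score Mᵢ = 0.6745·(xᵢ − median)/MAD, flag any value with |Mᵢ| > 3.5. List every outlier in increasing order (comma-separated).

|Mᵢ| > 3.5 ⇔ |xᵢ − 7781.00| > 3.5·1581.50/0.6745 = 8206.45.
So outliers lie outside [-425.45, 15987.45].
16489: M = 3.71 → outlier.
17452: M = 4.12 → outlier.

16489, 17452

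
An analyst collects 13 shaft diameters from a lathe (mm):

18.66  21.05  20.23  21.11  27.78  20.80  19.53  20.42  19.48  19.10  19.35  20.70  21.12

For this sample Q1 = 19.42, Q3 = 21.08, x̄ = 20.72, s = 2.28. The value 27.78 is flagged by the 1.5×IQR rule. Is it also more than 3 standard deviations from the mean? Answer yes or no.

z = (27.78 − 20.72) / 2.28 = 3.10.
|z| = 3.10 > 3.

yes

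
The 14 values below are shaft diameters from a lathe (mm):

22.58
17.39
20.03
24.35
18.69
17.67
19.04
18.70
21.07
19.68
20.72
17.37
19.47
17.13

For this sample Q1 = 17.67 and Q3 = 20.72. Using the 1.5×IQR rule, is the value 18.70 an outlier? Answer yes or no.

no

IQR = Q3 − Q1 = 20.72 − 17.67 = 3.05.
Lower fence = Q1 − 1.5·IQR = 17.67 − 4.575 = 13.095.
Upper fence = Q3 + 1.5·IQR = 20.72 + 4.575 = 25.295.
18.70 lies within [13.095, 25.295].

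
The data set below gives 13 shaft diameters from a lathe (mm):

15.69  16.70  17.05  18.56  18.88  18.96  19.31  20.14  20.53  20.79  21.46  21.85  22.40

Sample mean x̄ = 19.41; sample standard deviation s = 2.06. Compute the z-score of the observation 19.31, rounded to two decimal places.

z = (19.31 − 19.41) / 2.06 = -0.05.

-0.05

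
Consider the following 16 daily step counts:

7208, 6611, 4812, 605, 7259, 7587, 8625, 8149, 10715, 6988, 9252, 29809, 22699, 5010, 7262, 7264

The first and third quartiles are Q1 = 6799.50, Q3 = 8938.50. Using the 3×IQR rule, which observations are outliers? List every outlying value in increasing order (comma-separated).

IQR = Q3 − Q1 = 8938.50 − 6799.50 = 2139.00.
Lower fence = Q1 − 3·IQR = 6799.50 − 6417.00 = 382.50.
Upper fence = Q3 + 3·IQR = 8938.50 + 6417.00 = 15355.50.
22699 > 15355.50 → outlier.
29809 > 15355.50 → outlier.
All remaining values lie within [382.50, 15355.50].

22699, 29809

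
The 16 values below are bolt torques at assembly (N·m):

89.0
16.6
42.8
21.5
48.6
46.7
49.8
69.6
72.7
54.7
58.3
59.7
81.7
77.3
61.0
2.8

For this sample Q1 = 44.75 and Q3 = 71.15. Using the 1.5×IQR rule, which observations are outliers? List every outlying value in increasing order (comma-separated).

2.8

IQR = Q3 − Q1 = 71.15 − 44.75 = 26.40.
Lower fence = Q1 − 1.5·IQR = 44.75 − 39.60 = 5.15.
Upper fence = Q3 + 1.5·IQR = 71.15 + 39.60 = 110.75.
2.8 < 5.15 → outlier.
All remaining values lie within [5.15, 110.75].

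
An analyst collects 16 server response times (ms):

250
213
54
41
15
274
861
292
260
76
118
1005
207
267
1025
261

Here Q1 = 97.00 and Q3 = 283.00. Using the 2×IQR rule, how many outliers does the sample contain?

IQR = 186.00; fences at 97.00 − 372.00 = -275.00 and 283.00 + 372.00 = 655.00.
Outside the cutoffs: 861, 1005, 1025.

3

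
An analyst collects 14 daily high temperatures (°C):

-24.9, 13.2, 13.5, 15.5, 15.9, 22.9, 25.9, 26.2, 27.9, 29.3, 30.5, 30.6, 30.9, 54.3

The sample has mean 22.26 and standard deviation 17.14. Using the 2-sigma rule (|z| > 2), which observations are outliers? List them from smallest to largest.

-24.9

Cutoffs at x̄ ± 2s: 22.26 ± 2·17.14 = [-12.02, 56.54].
-24.9: z = -2.75, |z| > 2 → outlier.
Every other value lies within [-12.02, 56.54].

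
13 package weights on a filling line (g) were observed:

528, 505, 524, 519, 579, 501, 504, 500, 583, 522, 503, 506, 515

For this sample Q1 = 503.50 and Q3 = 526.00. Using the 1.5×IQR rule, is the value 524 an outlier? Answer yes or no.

no

IQR = Q3 − Q1 = 526.00 − 503.50 = 22.50.
Lower fence = Q1 − 1.5·IQR = 503.50 − 33.75 = 469.75.
Upper fence = Q3 + 1.5·IQR = 526.00 + 33.75 = 559.75.
524 lies within [469.75, 559.75].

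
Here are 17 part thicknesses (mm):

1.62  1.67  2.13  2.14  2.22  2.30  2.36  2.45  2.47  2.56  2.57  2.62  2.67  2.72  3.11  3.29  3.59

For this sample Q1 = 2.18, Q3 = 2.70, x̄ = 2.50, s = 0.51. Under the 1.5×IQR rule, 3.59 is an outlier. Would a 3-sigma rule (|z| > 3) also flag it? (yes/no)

no

z = (3.59 − 2.50) / 0.51 = 2.14.
|z| = 2.14 ≤ 3.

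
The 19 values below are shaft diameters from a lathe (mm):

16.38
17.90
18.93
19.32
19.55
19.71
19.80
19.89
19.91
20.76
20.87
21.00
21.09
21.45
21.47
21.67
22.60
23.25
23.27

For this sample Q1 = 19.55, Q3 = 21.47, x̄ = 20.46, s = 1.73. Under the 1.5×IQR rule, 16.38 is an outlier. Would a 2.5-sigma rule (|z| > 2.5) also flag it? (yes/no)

no

z = (16.38 − 20.46) / 1.73 = -2.36.
|z| = 2.36 ≤ 2.5.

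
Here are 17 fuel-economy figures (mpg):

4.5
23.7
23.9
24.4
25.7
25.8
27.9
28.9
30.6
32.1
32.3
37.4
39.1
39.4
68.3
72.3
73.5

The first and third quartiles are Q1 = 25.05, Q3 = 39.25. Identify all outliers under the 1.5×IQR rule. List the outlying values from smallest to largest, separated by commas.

68.3, 72.3, 73.5

IQR = Q3 − Q1 = 39.25 − 25.05 = 14.20.
Lower fence = Q1 − 1.5·IQR = 25.05 − 21.30 = 3.75.
Upper fence = Q3 + 1.5·IQR = 39.25 + 21.30 = 60.55.
68.3 > 60.55 → outlier.
72.3 > 60.55 → outlier.
73.5 > 60.55 → outlier.
All remaining values lie within [3.75, 60.55].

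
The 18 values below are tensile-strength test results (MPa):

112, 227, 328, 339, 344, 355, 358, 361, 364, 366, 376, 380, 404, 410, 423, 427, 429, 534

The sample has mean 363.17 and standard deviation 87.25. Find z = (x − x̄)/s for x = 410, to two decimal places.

0.54

z = (410 − 363.17) / 87.25 = 0.54.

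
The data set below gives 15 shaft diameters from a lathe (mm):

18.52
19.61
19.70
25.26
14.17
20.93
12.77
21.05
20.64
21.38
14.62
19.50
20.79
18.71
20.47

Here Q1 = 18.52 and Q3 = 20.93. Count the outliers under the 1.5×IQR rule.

4

IQR = 2.41; fences at 18.52 − 3.615 = 14.905 and 20.93 + 3.615 = 24.545.
Outside the cutoffs: 12.77, 14.17, 14.62, 25.26.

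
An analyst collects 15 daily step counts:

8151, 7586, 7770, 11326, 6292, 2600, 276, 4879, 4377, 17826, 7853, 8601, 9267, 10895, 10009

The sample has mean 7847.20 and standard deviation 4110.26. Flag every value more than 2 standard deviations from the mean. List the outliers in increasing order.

Cutoffs at x̄ ± 2s: 7847.20 ± 2·4110.26 = [-373.32, 16067.72].
17826: z = 2.43, |z| > 2 → outlier.
Every other value lies within [-373.32, 16067.72].

17826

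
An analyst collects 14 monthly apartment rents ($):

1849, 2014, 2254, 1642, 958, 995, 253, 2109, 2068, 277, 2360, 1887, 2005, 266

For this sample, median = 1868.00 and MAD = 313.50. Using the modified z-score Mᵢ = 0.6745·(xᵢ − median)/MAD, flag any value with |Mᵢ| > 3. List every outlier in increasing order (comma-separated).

253, 266, 277

|Mᵢ| > 3 ⇔ |xᵢ − 1868.00| > 3·313.50/0.6745 = 1394.37.
So outliers lie outside [473.63, 3262.37].
253: M = -3.47 → outlier.
266: M = -3.45 → outlier.
277: M = -3.42 → outlier.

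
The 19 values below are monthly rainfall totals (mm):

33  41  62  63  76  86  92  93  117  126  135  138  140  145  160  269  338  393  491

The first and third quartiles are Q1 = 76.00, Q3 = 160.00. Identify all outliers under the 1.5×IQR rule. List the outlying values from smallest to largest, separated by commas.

IQR = Q3 − Q1 = 160.00 − 76.00 = 84.00.
Lower fence = Q1 − 1.5·IQR = 76.00 − 126.00 = -50.00.
Upper fence = Q3 + 1.5·IQR = 160.00 + 126.00 = 286.00.
338 > 286.00 → outlier.
393 > 286.00 → outlier.
491 > 286.00 → outlier.
All remaining values lie within [-50.00, 286.00].

338, 393, 491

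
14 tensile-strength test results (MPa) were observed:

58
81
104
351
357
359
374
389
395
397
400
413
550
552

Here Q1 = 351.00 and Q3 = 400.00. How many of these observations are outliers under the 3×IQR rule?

5

IQR = 49.00; fences at 351.00 − 147.00 = 204.00 and 400.00 + 147.00 = 547.00.
Outside the cutoffs: 58, 81, 104, 550, 552.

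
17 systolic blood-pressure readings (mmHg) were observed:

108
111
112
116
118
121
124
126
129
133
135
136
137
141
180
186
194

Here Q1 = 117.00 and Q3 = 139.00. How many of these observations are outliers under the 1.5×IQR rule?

3

IQR = 22.00; fences at 117.00 − 33.00 = 84.00 and 139.00 + 33.00 = 172.00.
Outside the cutoffs: 180, 186, 194.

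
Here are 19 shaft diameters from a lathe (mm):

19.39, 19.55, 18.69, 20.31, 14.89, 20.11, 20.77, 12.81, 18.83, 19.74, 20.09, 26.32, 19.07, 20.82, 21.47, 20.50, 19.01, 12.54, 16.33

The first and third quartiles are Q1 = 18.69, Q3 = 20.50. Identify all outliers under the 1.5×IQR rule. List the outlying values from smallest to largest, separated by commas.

IQR = Q3 − Q1 = 20.50 − 18.69 = 1.81.
Lower fence = Q1 − 1.5·IQR = 18.69 − 2.715 = 15.975.
Upper fence = Q3 + 1.5·IQR = 20.50 + 2.715 = 23.215.
12.54 < 15.975 → outlier.
12.81 < 15.975 → outlier.
14.89 < 15.975 → outlier.
26.32 > 23.215 → outlier.
All remaining values lie within [15.975, 23.215].

12.54, 12.81, 14.89, 26.32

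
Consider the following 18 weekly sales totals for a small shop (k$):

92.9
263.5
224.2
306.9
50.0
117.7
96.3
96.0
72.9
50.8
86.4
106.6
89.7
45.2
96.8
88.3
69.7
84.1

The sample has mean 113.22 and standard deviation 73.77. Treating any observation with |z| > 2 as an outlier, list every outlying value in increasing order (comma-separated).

Cutoffs at x̄ ± 2s: 113.22 ± 2·73.77 = [-34.32, 260.76].
263.5: z = 2.04, |z| > 2 → outlier.
306.9: z = 2.63, |z| > 2 → outlier.
Every other value lies within [-34.32, 260.76].

263.5, 306.9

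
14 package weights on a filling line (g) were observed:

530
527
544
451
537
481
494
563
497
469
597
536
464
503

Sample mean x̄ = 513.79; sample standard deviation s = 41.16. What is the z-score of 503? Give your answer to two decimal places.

z = (503 − 513.79) / 41.16 = -0.26.

-0.26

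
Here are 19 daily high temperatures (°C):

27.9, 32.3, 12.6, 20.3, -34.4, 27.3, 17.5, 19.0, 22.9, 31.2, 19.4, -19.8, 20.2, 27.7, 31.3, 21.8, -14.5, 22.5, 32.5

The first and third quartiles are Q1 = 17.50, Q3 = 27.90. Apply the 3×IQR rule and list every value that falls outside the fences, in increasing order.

-34.4, -19.8, -14.5

IQR = Q3 − Q1 = 27.90 − 17.50 = 10.40.
Lower fence = Q1 − 3·IQR = 17.50 − 31.20 = -13.70.
Upper fence = Q3 + 3·IQR = 27.90 + 31.20 = 59.10.
-34.4 < -13.70 → outlier.
-19.8 < -13.70 → outlier.
-14.5 < -13.70 → outlier.
All remaining values lie within [-13.70, 59.10].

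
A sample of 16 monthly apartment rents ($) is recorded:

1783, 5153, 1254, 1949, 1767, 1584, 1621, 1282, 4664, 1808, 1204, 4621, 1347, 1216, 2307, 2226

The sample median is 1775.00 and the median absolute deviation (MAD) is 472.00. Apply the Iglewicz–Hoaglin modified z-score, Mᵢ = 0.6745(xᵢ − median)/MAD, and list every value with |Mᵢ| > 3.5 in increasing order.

4621, 4664, 5153

|Mᵢ| > 3.5 ⇔ |xᵢ − 1775.00| > 3.5·472.00/0.6745 = 2449.22.
So outliers lie outside [-674.22, 4224.22].
4621: M = 4.07 → outlier.
4664: M = 4.13 → outlier.
5153: M = 4.83 → outlier.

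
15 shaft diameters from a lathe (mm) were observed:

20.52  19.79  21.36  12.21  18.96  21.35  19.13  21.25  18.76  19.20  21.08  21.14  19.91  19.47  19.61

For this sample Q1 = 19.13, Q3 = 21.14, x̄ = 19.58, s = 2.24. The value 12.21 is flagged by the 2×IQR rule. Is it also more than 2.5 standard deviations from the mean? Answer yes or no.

yes

z = (12.21 − 19.58) / 2.24 = -3.29.
|z| = 3.29 > 2.5.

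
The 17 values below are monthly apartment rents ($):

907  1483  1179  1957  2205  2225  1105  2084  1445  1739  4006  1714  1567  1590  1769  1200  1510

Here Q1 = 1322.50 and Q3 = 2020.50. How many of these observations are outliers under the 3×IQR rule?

IQR = 698.00; fences at 1322.50 − 2094.00 = -771.50 and 2020.50 + 2094.00 = 4114.50.
Every value lies within the cutoffs.

0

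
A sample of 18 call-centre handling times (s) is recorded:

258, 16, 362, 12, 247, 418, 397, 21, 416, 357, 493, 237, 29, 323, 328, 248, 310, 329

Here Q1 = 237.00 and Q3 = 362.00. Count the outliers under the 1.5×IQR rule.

4

IQR = 125.00; fences at 237.00 − 187.50 = 49.50 and 362.00 + 187.50 = 549.50.
Outside the cutoffs: 12, 16, 21, 29.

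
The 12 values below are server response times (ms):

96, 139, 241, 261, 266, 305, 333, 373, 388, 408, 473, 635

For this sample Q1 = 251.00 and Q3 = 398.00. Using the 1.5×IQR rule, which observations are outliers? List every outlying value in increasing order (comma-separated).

635

IQR = Q3 − Q1 = 398.00 − 251.00 = 147.00.
Lower fence = Q1 − 1.5·IQR = 251.00 − 220.50 = 30.50.
Upper fence = Q3 + 1.5·IQR = 398.00 + 220.50 = 618.50.
635 > 618.50 → outlier.
All remaining values lie within [30.50, 618.50].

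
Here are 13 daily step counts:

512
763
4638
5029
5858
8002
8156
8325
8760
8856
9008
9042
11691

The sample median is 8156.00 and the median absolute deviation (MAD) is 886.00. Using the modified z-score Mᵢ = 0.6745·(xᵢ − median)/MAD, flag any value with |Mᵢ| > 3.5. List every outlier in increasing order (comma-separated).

|Mᵢ| > 3.5 ⇔ |xᵢ − 8156.00| > 3.5·886.00/0.6745 = 4597.48.
So outliers lie outside [3558.52, 12753.48].
512: M = -5.82 → outlier.
763: M = -5.63 → outlier.

512, 763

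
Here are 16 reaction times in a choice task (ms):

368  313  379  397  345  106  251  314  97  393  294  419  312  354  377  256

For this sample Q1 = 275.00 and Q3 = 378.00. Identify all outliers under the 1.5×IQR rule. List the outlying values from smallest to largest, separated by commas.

IQR = Q3 − Q1 = 378.00 − 275.00 = 103.00.
Lower fence = Q1 − 1.5·IQR = 275.00 − 154.50 = 120.50.
Upper fence = Q3 + 1.5·IQR = 378.00 + 154.50 = 532.50.
97 < 120.50 → outlier.
106 < 120.50 → outlier.
All remaining values lie within [120.50, 532.50].

97, 106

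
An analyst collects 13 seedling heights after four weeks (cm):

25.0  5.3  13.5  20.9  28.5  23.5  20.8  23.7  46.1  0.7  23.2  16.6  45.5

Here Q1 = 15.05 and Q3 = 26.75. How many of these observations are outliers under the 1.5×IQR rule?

2

IQR = 11.70; fences at 15.05 − 17.55 = -2.50 and 26.75 + 17.55 = 44.30.
Outside the cutoffs: 45.5, 46.1.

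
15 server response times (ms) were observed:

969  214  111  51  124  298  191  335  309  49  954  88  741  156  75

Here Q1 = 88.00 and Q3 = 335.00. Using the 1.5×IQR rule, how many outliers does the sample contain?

3

IQR = 247.00; fences at 88.00 − 370.50 = -282.50 and 335.00 + 370.50 = 705.50.
Outside the cutoffs: 741, 954, 969.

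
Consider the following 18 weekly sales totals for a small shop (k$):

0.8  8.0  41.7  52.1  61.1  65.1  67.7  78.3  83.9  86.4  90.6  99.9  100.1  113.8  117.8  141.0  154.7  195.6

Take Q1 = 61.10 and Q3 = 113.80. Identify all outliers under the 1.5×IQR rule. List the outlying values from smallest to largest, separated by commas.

195.6

IQR = Q3 − Q1 = 113.80 − 61.10 = 52.70.
Lower fence = Q1 − 1.5·IQR = 61.10 − 79.05 = -17.95.
Upper fence = Q3 + 1.5·IQR = 113.80 + 79.05 = 192.85.
195.6 > 192.85 → outlier.
All remaining values lie within [-17.95, 192.85].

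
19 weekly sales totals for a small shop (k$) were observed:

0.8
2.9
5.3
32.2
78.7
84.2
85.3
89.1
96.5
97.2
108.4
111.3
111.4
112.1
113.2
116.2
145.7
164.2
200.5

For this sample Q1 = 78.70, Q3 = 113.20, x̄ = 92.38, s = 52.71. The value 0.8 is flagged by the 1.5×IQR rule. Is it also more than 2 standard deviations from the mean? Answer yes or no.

no

z = (0.8 − 92.38) / 52.71 = -1.74.
|z| = 1.74 ≤ 2.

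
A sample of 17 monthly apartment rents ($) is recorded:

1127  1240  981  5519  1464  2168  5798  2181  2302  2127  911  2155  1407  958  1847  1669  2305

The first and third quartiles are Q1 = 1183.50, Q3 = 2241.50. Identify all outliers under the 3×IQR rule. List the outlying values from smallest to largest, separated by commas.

5519, 5798

IQR = Q3 − Q1 = 2241.50 − 1183.50 = 1058.00.
Lower fence = Q1 − 3·IQR = 1183.50 − 3174.00 = -1990.50.
Upper fence = Q3 + 3·IQR = 2241.50 + 3174.00 = 5415.50.
5519 > 5415.50 → outlier.
5798 > 5415.50 → outlier.
All remaining values lie within [-1990.50, 5415.50].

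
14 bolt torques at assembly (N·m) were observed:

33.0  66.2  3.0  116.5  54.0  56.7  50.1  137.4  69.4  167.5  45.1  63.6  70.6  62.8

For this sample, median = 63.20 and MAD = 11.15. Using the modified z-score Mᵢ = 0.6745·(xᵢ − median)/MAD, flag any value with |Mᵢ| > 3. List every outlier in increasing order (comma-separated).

|Mᵢ| > 3 ⇔ |xᵢ − 63.20| > 3·11.15/0.6745 = 49.59.
So outliers lie outside [13.61, 112.79].
3.0: M = -3.64 → outlier.
116.5: M = 3.22 → outlier.
137.4: M = 4.49 → outlier.
167.5: M = 6.31 → outlier.

3.0, 116.5, 137.4, 167.5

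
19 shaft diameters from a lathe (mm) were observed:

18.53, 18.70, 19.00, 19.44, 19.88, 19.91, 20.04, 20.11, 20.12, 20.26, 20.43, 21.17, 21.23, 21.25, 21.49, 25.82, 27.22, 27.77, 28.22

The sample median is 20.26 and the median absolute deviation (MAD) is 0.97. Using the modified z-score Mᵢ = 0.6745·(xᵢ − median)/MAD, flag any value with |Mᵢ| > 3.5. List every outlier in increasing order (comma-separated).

|Mᵢ| > 3.5 ⇔ |xᵢ − 20.26| > 3.5·0.97/0.6745 = 5.03.
So outliers lie outside [15.23, 25.29].
25.82: M = 3.87 → outlier.
27.22: M = 4.84 → outlier.
27.77: M = 5.22 → outlier.
28.22: M = 5.54 → outlier.

25.82, 27.22, 27.77, 28.22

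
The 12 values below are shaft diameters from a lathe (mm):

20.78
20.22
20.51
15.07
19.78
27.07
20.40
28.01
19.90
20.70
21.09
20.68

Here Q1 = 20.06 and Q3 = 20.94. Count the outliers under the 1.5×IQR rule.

IQR = 0.88; fences at 20.06 − 1.32 = 18.74 and 20.94 + 1.32 = 22.26.
Outside the cutoffs: 15.07, 27.07, 28.01.

3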